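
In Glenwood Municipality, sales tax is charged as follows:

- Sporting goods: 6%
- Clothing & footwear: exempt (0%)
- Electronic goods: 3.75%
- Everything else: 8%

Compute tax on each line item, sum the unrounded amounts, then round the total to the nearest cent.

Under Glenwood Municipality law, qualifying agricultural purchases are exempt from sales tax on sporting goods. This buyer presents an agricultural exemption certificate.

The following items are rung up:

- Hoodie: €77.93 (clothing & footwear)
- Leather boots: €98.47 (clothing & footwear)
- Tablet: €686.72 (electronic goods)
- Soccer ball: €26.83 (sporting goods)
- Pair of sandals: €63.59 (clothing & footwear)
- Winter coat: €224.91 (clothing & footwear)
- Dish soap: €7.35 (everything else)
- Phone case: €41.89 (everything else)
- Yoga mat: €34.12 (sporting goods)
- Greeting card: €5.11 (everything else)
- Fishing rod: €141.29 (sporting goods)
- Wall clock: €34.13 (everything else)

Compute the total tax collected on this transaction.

€32.83

Hoodie €77.93: clothing & footwear → 0% → €0.00
Leather boots €98.47: clothing & footwear → 0% → €0.00
Tablet €686.72: electronic goods → 3.75% → €25.752
Soccer ball €26.83: sporting goods, buyer-exempt → 0% → €0.00
Pair of sandals €63.59: clothing & footwear → 0% → €0.00
Winter coat €224.91: clothing & footwear → 0% → €0.00
Dish soap €7.35: everything else → 8% → €0.588
Phone case €41.89: everything else → 8% → €3.3512
Yoga mat €34.12: sporting goods, buyer-exempt → 0% → €0.00
Greeting card €5.11: everything else → 8% → €0.4088
Fishing rod €141.29: sporting goods, buyer-exempt → 0% → €0.00
Wall clock €34.13: everything else → 8% → €2.7304
Unrounded tax sum = €32.8304 → €32.83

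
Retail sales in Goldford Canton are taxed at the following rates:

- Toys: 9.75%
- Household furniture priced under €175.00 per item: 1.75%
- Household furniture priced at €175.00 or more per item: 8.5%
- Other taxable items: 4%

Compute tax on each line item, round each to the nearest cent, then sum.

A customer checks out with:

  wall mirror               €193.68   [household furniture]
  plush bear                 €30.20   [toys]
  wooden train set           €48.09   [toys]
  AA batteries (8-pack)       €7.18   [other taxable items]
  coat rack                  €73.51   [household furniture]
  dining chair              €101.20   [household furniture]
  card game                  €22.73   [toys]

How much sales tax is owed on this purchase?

Wall mirror €193.68: household furniture, €175.00 or more → 8.5% → €16.46
Plush bear €30.20: toys → 9.75% → €2.94
Wooden train set €48.09: toys → 9.75% → €4.69
AA batteries (8-pack) €7.18: other taxable items → 4% → €0.29
Coat rack €73.51: household furniture, under €175.00 → 1.75% → €1.29
Dining chair €101.20: household furniture, under €175.00 → 1.75% → €1.77
Card game €22.73: toys → 9.75% → €2.22
Total tax = €16.46 + €2.94 + €4.69 + €0.29 + €1.29 + €1.77 + €2.22 = €29.66

€29.66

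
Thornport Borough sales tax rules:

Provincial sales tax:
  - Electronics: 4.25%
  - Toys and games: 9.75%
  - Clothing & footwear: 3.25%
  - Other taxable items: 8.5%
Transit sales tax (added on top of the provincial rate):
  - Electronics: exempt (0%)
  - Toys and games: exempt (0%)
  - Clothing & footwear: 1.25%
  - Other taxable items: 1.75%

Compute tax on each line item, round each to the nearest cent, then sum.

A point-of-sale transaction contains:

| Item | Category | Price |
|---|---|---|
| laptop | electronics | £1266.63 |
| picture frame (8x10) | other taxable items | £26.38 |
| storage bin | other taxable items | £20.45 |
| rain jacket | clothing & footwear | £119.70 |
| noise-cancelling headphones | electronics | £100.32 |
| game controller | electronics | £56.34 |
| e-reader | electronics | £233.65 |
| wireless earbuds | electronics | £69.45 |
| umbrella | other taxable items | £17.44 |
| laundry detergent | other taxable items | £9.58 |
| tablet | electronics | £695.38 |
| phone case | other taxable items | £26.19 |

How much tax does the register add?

Laptop £1266.63: electronics → 4.25% + 0% transit = 4.25% → £53.83
Picture frame (8x10) £26.38: other taxable items → 8.5% + 1.75% transit = 10.25% → £2.70
Storage bin £20.45: other taxable items → 8.5% + 1.75% transit = 10.25% → £2.10
Rain jacket £119.70: clothing & footwear → 3.25% + 1.25% transit = 4.5% → £5.39
Noise-cancelling headphones £100.32: electronics → 4.25% + 0% transit = 4.25% → £4.26
Game controller £56.34: electronics → 4.25% + 0% transit = 4.25% → £2.39
E-reader £233.65: electronics → 4.25% + 0% transit = 4.25% → £9.93
Wireless earbuds £69.45: electronics → 4.25% + 0% transit = 4.25% → £2.95
Umbrella £17.44: other taxable items → 8.5% + 1.75% transit = 10.25% → £1.79
Laundry detergent £9.58: other taxable items → 8.5% + 1.75% transit = 10.25% → £0.98
Tablet £695.38: electronics → 4.25% + 0% transit = 4.25% → £29.55
Phone case £26.19: other taxable items → 8.5% + 1.75% transit = 10.25% → £2.68
Total tax = £53.83 + £2.70 + £2.10 + £5.39 + £4.26 + £2.39 + £9.93 + £2.95 + £1.79 + £0.98 + £29.55 + £2.68 = £118.55

£118.55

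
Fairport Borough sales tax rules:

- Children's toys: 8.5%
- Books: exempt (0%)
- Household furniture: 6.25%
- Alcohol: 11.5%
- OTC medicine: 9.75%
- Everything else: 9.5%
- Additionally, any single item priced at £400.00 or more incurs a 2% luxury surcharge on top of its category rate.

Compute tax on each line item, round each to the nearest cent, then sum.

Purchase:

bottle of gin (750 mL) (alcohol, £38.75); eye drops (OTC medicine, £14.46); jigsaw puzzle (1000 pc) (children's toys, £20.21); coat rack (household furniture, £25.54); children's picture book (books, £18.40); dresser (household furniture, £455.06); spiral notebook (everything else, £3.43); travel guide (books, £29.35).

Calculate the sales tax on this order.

Bottle of gin (750 mL) £38.75: alcohol → 11.5% → £4.46
Eye drops £14.46: OTC medicine → 9.75% → £1.41
Jigsaw puzzle (1000 pc) £20.21: children's toys → 8.5% → £1.72
Coat rack £25.54: household furniture → 6.25% → £1.60
Children's picture book £18.40: books → 0% → £0.00
Dresser £455.06: household furniture → 6.25% + 2% surcharge = 8.25% → £37.54
Spiral notebook £3.43: everything else → 9.5% → £0.33
Travel guide £29.35: books → 0% → £0.00
Total tax = £4.46 + £1.41 + £1.72 + £1.60 + £37.54 + £0.33 = £47.06

£47.06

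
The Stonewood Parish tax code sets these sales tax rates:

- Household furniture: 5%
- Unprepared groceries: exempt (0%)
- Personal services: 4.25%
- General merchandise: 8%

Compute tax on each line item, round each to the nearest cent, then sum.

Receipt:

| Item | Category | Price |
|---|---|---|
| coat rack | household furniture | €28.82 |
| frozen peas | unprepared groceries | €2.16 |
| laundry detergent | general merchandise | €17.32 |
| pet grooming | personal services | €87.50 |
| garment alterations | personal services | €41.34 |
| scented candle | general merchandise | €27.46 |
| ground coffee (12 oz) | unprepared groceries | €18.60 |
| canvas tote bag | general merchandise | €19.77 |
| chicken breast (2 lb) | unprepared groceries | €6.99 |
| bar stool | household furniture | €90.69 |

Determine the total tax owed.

Coat rack €28.82: household furniture → 5% → €1.44
Frozen peas €2.16: unprepared groceries → 0% → €0.00
Laundry detergent €17.32: general merchandise → 8% → €1.39
Pet grooming €87.50: personal services → 4.25% → €3.72
Garment alterations €41.34: personal services → 4.25% → €1.76
Scented candle €27.46: general merchandise → 8% → €2.20
Ground coffee (12 oz) €18.60: unprepared groceries → 0% → €0.00
Canvas tote bag €19.77: general merchandise → 8% → €1.58
Chicken breast (2 lb) €6.99: unprepared groceries → 0% → €0.00
Bar stool €90.69: household furniture → 5% → €4.53
Total tax = €1.44 + €1.39 + €3.72 + €1.76 + €2.20 + €1.58 + €4.53 = €16.62

€16.62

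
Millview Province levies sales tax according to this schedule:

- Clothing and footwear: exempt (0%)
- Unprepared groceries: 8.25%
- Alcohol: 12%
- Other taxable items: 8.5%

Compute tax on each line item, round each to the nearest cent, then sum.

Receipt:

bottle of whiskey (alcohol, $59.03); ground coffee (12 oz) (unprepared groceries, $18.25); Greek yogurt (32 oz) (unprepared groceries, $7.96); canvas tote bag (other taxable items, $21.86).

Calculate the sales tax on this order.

Bottle of whiskey $59.03: alcohol → 12% → $7.08
Ground coffee (12 oz) $18.25: unprepared groceries → 8.25% → $1.51
Greek yogurt (32 oz) $7.96: unprepared groceries → 8.25% → $0.66
Canvas tote bag $21.86: other taxable items → 8.5% → $1.86
Total tax = $7.08 + $1.51 + $0.66 + $1.86 = $11.11

$11.11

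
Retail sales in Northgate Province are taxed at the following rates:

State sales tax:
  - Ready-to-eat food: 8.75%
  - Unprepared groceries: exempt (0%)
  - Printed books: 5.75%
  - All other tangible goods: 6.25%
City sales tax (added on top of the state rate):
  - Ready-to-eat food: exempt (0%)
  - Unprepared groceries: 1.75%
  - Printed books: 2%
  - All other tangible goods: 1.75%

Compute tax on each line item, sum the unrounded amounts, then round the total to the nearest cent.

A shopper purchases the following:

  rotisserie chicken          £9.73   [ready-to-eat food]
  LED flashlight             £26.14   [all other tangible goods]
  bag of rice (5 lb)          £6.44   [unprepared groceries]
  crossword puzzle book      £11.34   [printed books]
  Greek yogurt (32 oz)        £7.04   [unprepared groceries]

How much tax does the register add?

Rotisserie chicken £9.73: ready-to-eat food → 8.75% + 0% city = 8.75% → £0.851375
LED flashlight £26.14: all other tangible goods → 6.25% + 1.75% city = 8% → £2.0912
Bag of rice (5 lb) £6.44: unprepared groceries → 0% + 1.75% city = 1.75% → £0.1127
Crossword puzzle book £11.34: printed books → 5.75% + 2% city = 7.75% → £0.87885
Greek yogurt (32 oz) £7.04: unprepared groceries → 0% + 1.75% city = 1.75% → £0.1232
Unrounded tax sum = £4.057325 → £4.06

£4.06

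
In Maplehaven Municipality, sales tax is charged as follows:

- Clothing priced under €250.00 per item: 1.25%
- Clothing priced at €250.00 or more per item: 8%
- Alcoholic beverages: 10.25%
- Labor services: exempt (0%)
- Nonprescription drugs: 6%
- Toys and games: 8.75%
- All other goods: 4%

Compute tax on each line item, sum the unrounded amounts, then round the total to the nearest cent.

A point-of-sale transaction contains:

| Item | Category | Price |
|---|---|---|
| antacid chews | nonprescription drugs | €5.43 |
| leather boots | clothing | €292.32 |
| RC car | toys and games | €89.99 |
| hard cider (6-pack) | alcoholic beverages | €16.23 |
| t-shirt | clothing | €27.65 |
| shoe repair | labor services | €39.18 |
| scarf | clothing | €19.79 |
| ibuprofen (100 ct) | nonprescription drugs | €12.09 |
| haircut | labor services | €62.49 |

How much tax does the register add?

€34.57

Antacid chews €5.43: nonprescription drugs → 6% → €0.3258
Leather boots €292.32: clothing, €250.00 or more → 8% → €23.3856
RC car €89.99: toys and games → 8.75% → €7.874125
Hard cider (6-pack) €16.23: alcoholic beverages → 10.25% → €1.663575
T-shirt €27.65: clothing, under €250.00 → 1.25% → €0.345625
Shoe repair €39.18: labor services → 0% → €0.00
Scarf €19.79: clothing, under €250.00 → 1.25% → €0.247375
Ibuprofen (100 ct) €12.09: nonprescription drugs → 6% → €0.7254
Haircut €62.49: labor services → 0% → €0.00
Unrounded tax sum = €34.5675 → €34.57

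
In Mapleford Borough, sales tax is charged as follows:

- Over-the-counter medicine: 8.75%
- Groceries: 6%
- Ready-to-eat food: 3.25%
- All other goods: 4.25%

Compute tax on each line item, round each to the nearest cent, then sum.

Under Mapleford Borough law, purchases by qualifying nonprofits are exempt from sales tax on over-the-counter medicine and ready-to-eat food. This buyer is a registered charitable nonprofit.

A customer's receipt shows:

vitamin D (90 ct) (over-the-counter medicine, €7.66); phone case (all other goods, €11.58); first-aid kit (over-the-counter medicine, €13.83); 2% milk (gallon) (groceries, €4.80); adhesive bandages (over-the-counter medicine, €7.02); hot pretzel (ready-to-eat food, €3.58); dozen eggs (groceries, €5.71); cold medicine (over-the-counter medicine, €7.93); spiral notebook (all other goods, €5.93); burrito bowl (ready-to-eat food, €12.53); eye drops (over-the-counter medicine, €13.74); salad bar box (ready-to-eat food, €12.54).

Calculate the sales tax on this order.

Vitamin D (90 ct) €7.66: over-the-counter medicine, buyer-exempt → 0% → €0.00
Phone case €11.58: all other goods → 4.25% → €0.49
First-aid kit €13.83: over-the-counter medicine, buyer-exempt → 0% → €0.00
2% milk (gallon) €4.80: groceries → 6% → €0.29
Adhesive bandages €7.02: over-the-counter medicine, buyer-exempt → 0% → €0.00
Hot pretzel €3.58: ready-to-eat food, buyer-exempt → 0% → €0.00
Dozen eggs €5.71: groceries → 6% → €0.34
Cold medicine €7.93: over-the-counter medicine, buyer-exempt → 0% → €0.00
Spiral notebook €5.93: all other goods → 4.25% → €0.25
Burrito bowl €12.53: ready-to-eat food, buyer-exempt → 0% → €0.00
Eye drops €13.74: over-the-counter medicine, buyer-exempt → 0% → €0.00
Salad bar box €12.54: ready-to-eat food, buyer-exempt → 0% → €0.00
Total tax = €0.49 + €0.29 + €0.34 + €0.25 = €1.37

€1.37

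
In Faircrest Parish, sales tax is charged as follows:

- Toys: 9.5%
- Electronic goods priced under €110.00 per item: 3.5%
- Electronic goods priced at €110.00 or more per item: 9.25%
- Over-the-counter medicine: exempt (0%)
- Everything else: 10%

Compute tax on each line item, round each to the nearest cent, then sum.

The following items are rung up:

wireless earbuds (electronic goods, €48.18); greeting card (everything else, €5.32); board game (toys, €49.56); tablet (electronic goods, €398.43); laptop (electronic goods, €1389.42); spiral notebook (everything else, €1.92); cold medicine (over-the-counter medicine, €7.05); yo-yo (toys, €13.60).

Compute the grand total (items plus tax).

€2087.26

Wireless earbuds €48.18: electronic goods, under €110.00 → 3.5% → €1.69
Greeting card €5.32: everything else → 10% → €0.53
Board game €49.56: toys → 9.5% → €4.71
Tablet €398.43: electronic goods, €110.00 or more → 9.25% → €36.85
Laptop €1389.42: electronic goods, €110.00 or more → 9.25% → €128.52
Spiral notebook €1.92: everything else → 10% → €0.19
Cold medicine €7.05: over-the-counter medicine → 0% → €0.00
Yo-yo €13.60: toys → 9.5% → €1.29
Subtotal = €1913.48; tax = €173.78; total due = €2087.26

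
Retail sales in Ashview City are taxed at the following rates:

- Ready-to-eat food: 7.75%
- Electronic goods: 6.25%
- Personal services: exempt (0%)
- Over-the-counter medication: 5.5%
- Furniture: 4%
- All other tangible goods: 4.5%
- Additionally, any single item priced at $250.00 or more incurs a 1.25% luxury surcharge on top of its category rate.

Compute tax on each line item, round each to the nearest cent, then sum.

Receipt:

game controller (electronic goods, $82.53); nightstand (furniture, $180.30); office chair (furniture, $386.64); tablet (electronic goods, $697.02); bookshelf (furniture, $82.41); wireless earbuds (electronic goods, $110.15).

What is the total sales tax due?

$95.13

Game controller $82.53: electronic goods → 6.25% → $5.16
Nightstand $180.30: furniture → 4% → $7.21
Office chair $386.64: furniture → 4% + 1.25% surcharge = 5.25% → $20.30
Tablet $697.02: electronic goods → 6.25% + 1.25% surcharge = 7.5% → $52.28
Bookshelf $82.41: furniture → 4% → $3.30
Wireless earbuds $110.15: electronic goods → 6.25% → $6.88
Total tax = $5.16 + $7.21 + $20.30 + $52.28 + $3.30 + $6.88 = $95.13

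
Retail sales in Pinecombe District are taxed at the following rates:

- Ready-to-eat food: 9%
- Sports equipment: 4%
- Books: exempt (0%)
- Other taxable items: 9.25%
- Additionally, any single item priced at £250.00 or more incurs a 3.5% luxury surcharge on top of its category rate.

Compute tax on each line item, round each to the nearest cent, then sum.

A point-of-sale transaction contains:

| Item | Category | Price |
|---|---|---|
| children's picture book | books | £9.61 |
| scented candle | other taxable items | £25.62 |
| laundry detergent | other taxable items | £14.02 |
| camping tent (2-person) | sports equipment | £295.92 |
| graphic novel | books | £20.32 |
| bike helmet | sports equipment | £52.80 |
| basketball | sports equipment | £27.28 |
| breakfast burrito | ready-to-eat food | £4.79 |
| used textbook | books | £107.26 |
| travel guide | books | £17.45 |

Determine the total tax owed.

Children's picture book £9.61: books → 0% → £0.00
Scented candle £25.62: other taxable items → 9.25% → £2.37
Laundry detergent £14.02: other taxable items → 9.25% → £1.30
Camping tent (2-person) £295.92: sports equipment → 4% + 3.5% surcharge = 7.5% → £22.19
Graphic novel £20.32: books → 0% → £0.00
Bike helmet £52.80: sports equipment → 4% → £2.11
Basketball £27.28: sports equipment → 4% → £1.09
Breakfast burrito £4.79: ready-to-eat food → 9% → £0.43
Used textbook £107.26: books → 0% → £0.00
Travel guide £17.45: books → 0% → £0.00
Total tax = £2.37 + £1.30 + £22.19 + £2.11 + £1.09 + £0.43 = £29.49

£29.49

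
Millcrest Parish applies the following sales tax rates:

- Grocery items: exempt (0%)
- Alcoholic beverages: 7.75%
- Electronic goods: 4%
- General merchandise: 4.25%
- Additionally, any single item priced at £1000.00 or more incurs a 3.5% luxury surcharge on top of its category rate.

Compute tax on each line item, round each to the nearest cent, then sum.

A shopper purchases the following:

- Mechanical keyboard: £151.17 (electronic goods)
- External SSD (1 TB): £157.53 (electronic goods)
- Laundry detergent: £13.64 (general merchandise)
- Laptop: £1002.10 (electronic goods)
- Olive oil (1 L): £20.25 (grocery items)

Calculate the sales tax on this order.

Mechanical keyboard £151.17: electronic goods → 4% → £6.05
External SSD (1 TB) £157.53: electronic goods → 4% → £6.30
Laundry detergent £13.64: general merchandise → 4.25% → £0.58
Laptop £1002.10: electronic goods → 4% + 3.5% surcharge = 7.5% → £75.16
Olive oil (1 L) £20.25: grocery items → 0% → £0.00
Total tax = £6.05 + £6.30 + £0.58 + £75.16 = £88.09

£88.09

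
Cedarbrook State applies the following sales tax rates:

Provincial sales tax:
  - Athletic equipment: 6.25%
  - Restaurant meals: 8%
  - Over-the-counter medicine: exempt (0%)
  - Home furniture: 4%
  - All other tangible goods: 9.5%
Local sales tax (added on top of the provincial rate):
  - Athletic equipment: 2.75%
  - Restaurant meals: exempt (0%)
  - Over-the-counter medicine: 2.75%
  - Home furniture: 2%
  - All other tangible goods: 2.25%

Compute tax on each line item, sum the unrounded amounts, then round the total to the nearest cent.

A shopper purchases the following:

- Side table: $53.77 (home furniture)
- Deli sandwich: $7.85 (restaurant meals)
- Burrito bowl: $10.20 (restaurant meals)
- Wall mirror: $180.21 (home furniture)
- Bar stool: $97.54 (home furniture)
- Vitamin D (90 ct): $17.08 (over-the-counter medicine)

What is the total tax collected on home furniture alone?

Side table $53.77: home furniture → 4% + 2% local = 6% → $3.2262
Wall mirror $180.21: home furniture → 4% + 2% local = 6% → $10.8126
Bar stool $97.54: home furniture → 4% + 2% local = 6% → $5.8524
Tax on home furniture: unrounded sum = $19.8912 → $19.89

$19.89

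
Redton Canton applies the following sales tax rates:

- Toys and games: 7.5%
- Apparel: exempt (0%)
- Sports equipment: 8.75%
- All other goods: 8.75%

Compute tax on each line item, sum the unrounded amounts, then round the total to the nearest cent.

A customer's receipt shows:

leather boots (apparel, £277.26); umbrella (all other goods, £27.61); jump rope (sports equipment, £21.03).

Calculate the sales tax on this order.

£4.26

Leather boots £277.26: apparel → 0% → £0.00
Umbrella £27.61: all other goods → 8.75% → £2.415875
Jump rope £21.03: sports equipment → 8.75% → £1.840125
Unrounded tax sum = £4.256 → £4.26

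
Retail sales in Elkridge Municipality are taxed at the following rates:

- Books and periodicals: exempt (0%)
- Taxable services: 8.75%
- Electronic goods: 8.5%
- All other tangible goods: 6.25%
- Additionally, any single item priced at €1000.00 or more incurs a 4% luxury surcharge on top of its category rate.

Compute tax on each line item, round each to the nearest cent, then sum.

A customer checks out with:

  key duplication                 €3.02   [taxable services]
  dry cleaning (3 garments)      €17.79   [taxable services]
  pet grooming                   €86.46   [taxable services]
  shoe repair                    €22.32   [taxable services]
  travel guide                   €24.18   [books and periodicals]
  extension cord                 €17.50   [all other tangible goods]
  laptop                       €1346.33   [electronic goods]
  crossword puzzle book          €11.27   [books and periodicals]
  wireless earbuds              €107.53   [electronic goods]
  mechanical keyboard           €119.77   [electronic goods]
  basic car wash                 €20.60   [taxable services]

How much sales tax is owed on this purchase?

€201.84

Key duplication €3.02: taxable services → 8.75% → €0.26
Dry cleaning (3 garments) €17.79: taxable services → 8.75% → €1.56
Pet grooming €86.46: taxable services → 8.75% → €7.57
Shoe repair €22.32: taxable services → 8.75% → €1.95
Travel guide €24.18: books and periodicals → 0% → €0.00
Extension cord €17.50: all other tangible goods → 6.25% → €1.09
Laptop €1346.33: electronic goods → 8.5% + 4% surcharge = 12.5% → €168.29
Crossword puzzle book €11.27: books and periodicals → 0% → €0.00
Wireless earbuds €107.53: electronic goods → 8.5% → €9.14
Mechanical keyboard €119.77: electronic goods → 8.5% → €10.18
Basic car wash €20.60: taxable services → 8.75% → €1.80
Total tax = €0.26 + €1.56 + €7.57 + €1.95 + €1.09 + €168.29 + €9.14 + €10.18 + €1.80 = €201.84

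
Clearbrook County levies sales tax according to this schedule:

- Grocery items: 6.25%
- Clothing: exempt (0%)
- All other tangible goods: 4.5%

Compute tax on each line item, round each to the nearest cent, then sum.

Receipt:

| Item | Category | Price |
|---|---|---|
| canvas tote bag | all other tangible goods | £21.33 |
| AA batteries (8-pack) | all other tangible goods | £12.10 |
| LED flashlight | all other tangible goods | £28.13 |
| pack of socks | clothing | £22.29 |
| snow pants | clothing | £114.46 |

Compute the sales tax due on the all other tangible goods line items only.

£2.77

Canvas tote bag £21.33: all other tangible goods → 4.5% → £0.96
AA batteries (8-pack) £12.10: all other tangible goods → 4.5% → £0.54
LED flashlight £28.13: all other tangible goods → 4.5% → £1.27
Tax on all other tangible goods = £0.96 + £0.54 + £1.27 = £2.77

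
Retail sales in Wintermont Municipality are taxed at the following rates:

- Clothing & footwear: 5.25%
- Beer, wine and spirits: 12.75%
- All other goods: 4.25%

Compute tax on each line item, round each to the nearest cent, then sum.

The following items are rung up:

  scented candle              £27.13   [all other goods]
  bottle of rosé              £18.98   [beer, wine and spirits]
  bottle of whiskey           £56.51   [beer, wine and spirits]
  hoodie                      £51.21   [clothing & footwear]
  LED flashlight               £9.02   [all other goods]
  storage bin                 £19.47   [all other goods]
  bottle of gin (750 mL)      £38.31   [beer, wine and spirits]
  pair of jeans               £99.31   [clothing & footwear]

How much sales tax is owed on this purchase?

£24.77

Scented candle £27.13: all other goods → 4.25% → £1.15
Bottle of rosé £18.98: beer, wine and spirits → 12.75% → £2.42
Bottle of whiskey £56.51: beer, wine and spirits → 12.75% → £7.21
Hoodie £51.21: clothing & footwear → 5.25% → £2.69
LED flashlight £9.02: all other goods → 4.25% → £0.38
Storage bin £19.47: all other goods → 4.25% → £0.83
Bottle of gin (750 mL) £38.31: beer, wine and spirits → 12.75% → £4.88
Pair of jeans £99.31: clothing & footwear → 5.25% → £5.21
Total tax = £1.15 + £2.42 + £7.21 + £2.69 + £0.38 + £0.83 + £4.88 + £5.21 = £24.77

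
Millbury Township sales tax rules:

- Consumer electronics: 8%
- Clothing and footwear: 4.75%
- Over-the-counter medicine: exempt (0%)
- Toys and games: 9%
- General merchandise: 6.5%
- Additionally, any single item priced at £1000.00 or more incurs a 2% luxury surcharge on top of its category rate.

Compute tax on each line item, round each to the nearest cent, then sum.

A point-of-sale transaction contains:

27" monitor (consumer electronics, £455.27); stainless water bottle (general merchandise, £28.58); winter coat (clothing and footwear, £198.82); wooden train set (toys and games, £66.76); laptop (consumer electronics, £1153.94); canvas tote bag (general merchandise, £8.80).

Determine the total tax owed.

27" monitor £455.27: consumer electronics → 8% → £36.42
Stainless water bottle £28.58: general merchandise → 6.5% → £1.86
Winter coat £198.82: clothing and footwear → 4.75% → £9.44
Wooden train set £66.76: toys and games → 9% → £6.01
Laptop £1153.94: consumer electronics → 8% + 2% surcharge = 10% → £115.39
Canvas tote bag £8.80: general merchandise → 6.5% → £0.57
Total tax = £36.42 + £1.86 + £9.44 + £6.01 + £115.39 + £0.57 = £169.69

£169.69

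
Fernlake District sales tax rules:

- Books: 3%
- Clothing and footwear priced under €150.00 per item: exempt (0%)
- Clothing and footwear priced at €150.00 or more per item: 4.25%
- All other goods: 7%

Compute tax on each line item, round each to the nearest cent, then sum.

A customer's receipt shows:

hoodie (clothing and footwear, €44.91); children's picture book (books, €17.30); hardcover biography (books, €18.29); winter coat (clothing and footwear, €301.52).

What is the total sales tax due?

Hoodie €44.91: clothing and footwear, under €150.00 → 0% → €0.00
Children's picture book €17.30: books → 3% → €0.52
Hardcover biography €18.29: books → 3% → €0.55
Winter coat €301.52: clothing and footwear, €150.00 or more → 4.25% → €12.81
Total tax = €0.52 + €0.55 + €12.81 = €13.88

€13.88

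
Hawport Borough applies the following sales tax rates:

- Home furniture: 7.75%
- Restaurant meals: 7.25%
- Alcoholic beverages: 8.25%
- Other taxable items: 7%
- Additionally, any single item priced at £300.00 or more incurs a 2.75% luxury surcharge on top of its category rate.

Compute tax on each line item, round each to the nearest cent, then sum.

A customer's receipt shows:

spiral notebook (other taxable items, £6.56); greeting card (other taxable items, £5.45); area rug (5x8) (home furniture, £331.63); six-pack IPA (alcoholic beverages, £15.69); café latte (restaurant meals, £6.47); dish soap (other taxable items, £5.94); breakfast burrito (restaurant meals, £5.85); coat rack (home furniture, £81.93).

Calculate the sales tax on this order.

£44.61

Spiral notebook £6.56: other taxable items → 7% → £0.46
Greeting card £5.45: other taxable items → 7% → £0.38
Area rug (5x8) £331.63: home furniture → 7.75% + 2.75% surcharge = 10.5% → £34.82
Six-pack IPA £15.69: alcoholic beverages → 8.25% → £1.29
Café latte £6.47: restaurant meals → 7.25% → £0.47
Dish soap £5.94: other taxable items → 7% → £0.42
Breakfast burrito £5.85: restaurant meals → 7.25% → £0.42
Coat rack £81.93: home furniture → 7.75% → £6.35
Total tax = £0.46 + £0.38 + £34.82 + £1.29 + £0.47 + £0.42 + £0.42 + £6.35 = £44.61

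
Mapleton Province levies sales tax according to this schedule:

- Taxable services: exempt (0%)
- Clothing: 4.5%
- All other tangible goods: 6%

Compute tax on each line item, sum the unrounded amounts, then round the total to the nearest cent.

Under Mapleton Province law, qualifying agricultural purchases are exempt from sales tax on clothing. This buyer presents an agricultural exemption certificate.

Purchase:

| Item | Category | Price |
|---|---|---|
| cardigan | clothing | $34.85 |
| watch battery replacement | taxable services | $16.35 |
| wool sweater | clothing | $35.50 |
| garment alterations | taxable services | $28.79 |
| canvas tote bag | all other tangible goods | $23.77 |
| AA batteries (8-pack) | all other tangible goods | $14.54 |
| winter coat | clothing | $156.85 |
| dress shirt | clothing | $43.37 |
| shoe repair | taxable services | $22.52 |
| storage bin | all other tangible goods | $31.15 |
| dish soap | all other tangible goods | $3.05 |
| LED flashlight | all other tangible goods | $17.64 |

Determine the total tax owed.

Cardigan $34.85: clothing, buyer-exempt → 0% → $0.00
Watch battery replacement $16.35: taxable services → 0% → $0.00
Wool sweater $35.50: clothing, buyer-exempt → 0% → $0.00
Garment alterations $28.79: taxable services → 0% → $0.00
Canvas tote bag $23.77: all other tangible goods → 6% → $1.4262
AA batteries (8-pack) $14.54: all other tangible goods → 6% → $0.8724
Winter coat $156.85: clothing, buyer-exempt → 0% → $0.00
Dress shirt $43.37: clothing, buyer-exempt → 0% → $0.00
Shoe repair $22.52: taxable services → 0% → $0.00
Storage bin $31.15: all other tangible goods → 6% → $1.869
Dish soap $3.05: all other tangible goods → 6% → $0.183
LED flashlight $17.64: all other tangible goods → 6% → $1.0584
Unrounded tax sum = $5.409 → $5.41

$5.41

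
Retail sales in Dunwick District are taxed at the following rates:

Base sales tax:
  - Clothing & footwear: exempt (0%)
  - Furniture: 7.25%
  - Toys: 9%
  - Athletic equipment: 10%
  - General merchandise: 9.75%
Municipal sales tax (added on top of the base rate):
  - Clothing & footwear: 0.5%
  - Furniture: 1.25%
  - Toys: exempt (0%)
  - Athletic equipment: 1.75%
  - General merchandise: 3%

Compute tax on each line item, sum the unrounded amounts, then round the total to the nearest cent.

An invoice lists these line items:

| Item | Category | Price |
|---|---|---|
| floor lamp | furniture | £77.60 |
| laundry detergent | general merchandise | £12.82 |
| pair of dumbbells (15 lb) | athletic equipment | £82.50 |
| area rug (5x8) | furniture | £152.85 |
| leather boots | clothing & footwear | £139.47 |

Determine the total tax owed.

Floor lamp £77.60: furniture → 7.25% + 1.25% municipal = 8.5% → £6.596
Laundry detergent £12.82: general merchandise → 9.75% + 3% municipal = 12.75% → £1.63455
Pair of dumbbells (15 lb) £82.50: athletic equipment → 10% + 1.75% municipal = 11.75% → £9.69375
Area rug (5x8) £152.85: furniture → 7.25% + 1.25% municipal = 8.5% → £12.99225
Leather boots £139.47: clothing & footwear → 0% + 0.5% municipal = 0.5% → £0.69735
Unrounded tax sum = £31.6139 → £31.61

£31.61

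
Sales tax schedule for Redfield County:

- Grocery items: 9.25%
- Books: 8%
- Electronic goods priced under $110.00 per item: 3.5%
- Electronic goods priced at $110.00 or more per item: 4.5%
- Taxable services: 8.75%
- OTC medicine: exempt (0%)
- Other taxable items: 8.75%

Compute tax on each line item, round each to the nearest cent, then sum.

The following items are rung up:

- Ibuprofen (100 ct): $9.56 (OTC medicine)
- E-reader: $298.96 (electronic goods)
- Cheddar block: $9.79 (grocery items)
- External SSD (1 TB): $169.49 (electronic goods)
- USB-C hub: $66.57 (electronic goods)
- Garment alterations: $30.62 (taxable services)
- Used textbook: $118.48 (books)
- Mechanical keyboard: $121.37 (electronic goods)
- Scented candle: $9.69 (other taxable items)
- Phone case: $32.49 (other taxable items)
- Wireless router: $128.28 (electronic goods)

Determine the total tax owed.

Ibuprofen (100 ct) $9.56: OTC medicine → 0% → $0.00
E-reader $298.96: electronic goods, $110.00 or more → 4.5% → $13.45
Cheddar block $9.79: grocery items → 9.25% → $0.91
External SSD (1 TB) $169.49: electronic goods, $110.00 or more → 4.5% → $7.63
USB-C hub $66.57: electronic goods, under $110.00 → 3.5% → $2.33
Garment alterations $30.62: taxable services → 8.75% → $2.68
Used textbook $118.48: books → 8% → $9.48
Mechanical keyboard $121.37: electronic goods, $110.00 or more → 4.5% → $5.46
Scented candle $9.69: other taxable items → 8.75% → $0.85
Phone case $32.49: other taxable items → 8.75% → $2.84
Wireless router $128.28: electronic goods, $110.00 or more → 4.5% → $5.77
Total tax = $13.45 + $0.91 + $7.63 + $2.33 + $2.68 + $9.48 + $5.46 + $0.85 + $2.84 + $5.77 = $51.40

$51.40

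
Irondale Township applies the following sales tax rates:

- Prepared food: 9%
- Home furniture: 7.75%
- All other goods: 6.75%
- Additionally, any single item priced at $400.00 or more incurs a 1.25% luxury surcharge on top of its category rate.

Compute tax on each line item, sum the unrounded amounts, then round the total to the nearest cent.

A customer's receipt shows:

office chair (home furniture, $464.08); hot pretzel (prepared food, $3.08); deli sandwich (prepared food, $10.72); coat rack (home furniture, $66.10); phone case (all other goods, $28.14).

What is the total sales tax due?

$50.03

Office chair $464.08: home furniture → 7.75% + 1.25% surcharge = 9% → $41.7672
Hot pretzel $3.08: prepared food → 9% → $0.2772
Deli sandwich $10.72: prepared food → 9% → $0.9648
Coat rack $66.10: home furniture → 7.75% → $5.12275
Phone case $28.14: all other goods → 6.75% → $1.89945
Unrounded tax sum = $50.0314 → $50.03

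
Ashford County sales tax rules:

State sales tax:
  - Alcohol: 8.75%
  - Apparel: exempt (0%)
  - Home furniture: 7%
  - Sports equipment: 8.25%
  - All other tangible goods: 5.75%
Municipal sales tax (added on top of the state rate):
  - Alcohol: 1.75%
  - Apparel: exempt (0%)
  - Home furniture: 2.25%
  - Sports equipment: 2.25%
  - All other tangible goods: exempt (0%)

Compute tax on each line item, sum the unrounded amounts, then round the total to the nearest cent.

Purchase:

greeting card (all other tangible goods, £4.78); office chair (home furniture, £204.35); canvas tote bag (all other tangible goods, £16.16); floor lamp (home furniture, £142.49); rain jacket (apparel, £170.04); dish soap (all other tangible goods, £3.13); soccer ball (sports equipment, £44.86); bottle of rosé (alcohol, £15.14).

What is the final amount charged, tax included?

£640.72

Greeting card £4.78: all other tangible goods → 5.75% + 0% municipal = 5.75% → £0.27485
Office chair £204.35: home furniture → 7% + 2.25% municipal = 9.25% → £18.902375
Canvas tote bag £16.16: all other tangible goods → 5.75% + 0% municipal = 5.75% → £0.9292
Floor lamp £142.49: home furniture → 7% + 2.25% municipal = 9.25% → £13.180325
Rain jacket £170.04: apparel → 0% + 0% municipal = 0% → £0.00
Dish soap £3.13: all other tangible goods → 5.75% + 0% municipal = 5.75% → £0.179975
Soccer ball £44.86: sports equipment → 8.25% + 2.25% municipal = 10.5% → £4.7103
Bottle of rosé £15.14: alcohol → 8.75% + 1.75% municipal = 10.5% → £1.5897
Subtotal = £600.95; unrounded tax = £39.766725 → £39.77; total due = £640.72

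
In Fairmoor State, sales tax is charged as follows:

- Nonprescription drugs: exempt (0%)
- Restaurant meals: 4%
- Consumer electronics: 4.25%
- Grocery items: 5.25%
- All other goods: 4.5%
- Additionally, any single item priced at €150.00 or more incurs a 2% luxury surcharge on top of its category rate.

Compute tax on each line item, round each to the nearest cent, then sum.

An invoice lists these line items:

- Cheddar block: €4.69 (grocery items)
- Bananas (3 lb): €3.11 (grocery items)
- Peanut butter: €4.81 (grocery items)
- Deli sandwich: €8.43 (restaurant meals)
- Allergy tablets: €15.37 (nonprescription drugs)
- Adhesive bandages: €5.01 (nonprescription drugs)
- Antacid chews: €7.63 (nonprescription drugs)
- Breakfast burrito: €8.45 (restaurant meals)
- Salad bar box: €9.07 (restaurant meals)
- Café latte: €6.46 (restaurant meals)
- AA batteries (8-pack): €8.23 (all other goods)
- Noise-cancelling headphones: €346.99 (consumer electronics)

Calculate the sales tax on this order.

€24.02

Cheddar block €4.69: grocery items → 5.25% → €0.25
Bananas (3 lb) €3.11: grocery items → 5.25% → €0.16
Peanut butter €4.81: grocery items → 5.25% → €0.25
Deli sandwich €8.43: restaurant meals → 4% → €0.34
Allergy tablets €15.37: nonprescription drugs → 0% → €0.00
Adhesive bandages €5.01: nonprescription drugs → 0% → €0.00
Antacid chews €7.63: nonprescription drugs → 0% → €0.00
Breakfast burrito €8.45: restaurant meals → 4% → €0.34
Salad bar box €9.07: restaurant meals → 4% → €0.36
Café latte €6.46: restaurant meals → 4% → €0.26
AA batteries (8-pack) €8.23: all other goods → 4.5% → €0.37
Noise-cancelling headphones €346.99: consumer electronics → 4.25% + 2% surcharge = 6.25% → €21.69
Total tax = €0.25 + €0.16 + €0.25 + €0.34 + €0.34 + €0.36 + €0.26 + €0.37 + €21.69 = €24.02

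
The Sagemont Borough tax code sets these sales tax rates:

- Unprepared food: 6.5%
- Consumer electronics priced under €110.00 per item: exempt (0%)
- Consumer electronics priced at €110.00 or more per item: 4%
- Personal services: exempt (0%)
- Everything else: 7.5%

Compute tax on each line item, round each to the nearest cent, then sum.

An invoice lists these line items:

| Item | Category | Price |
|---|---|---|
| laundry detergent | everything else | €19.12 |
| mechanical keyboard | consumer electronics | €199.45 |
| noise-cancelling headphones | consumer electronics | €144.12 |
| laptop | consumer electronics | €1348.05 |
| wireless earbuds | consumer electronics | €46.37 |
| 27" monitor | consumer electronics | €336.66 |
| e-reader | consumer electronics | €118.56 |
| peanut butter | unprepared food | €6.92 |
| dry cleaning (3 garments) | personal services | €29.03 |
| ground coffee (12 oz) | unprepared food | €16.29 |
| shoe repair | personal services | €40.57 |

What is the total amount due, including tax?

Laundry detergent €19.12: everything else → 7.5% → €1.43
Mechanical keyboard €199.45: consumer electronics, €110.00 or more → 4% → €7.98
Noise-cancelling headphones €144.12: consumer electronics, €110.00 or more → 4% → €5.76
Laptop €1348.05: consumer electronics, €110.00 or more → 4% → €53.92
Wireless earbuds €46.37: consumer electronics, under €110.00 → 0% → €0.00
27" monitor €336.66: consumer electronics, €110.00 or more → 4% → €13.47
E-reader €118.56: consumer electronics, €110.00 or more → 4% → €4.74
Peanut butter €6.92: unprepared food → 6.5% → €0.45
Dry cleaning (3 garments) €29.03: personal services → 0% → €0.00
Ground coffee (12 oz) €16.29: unprepared food → 6.5% → €1.06
Shoe repair €40.57: personal services → 0% → €0.00
Subtotal = €2305.14; tax = €88.81; total due = €2393.95

€2393.95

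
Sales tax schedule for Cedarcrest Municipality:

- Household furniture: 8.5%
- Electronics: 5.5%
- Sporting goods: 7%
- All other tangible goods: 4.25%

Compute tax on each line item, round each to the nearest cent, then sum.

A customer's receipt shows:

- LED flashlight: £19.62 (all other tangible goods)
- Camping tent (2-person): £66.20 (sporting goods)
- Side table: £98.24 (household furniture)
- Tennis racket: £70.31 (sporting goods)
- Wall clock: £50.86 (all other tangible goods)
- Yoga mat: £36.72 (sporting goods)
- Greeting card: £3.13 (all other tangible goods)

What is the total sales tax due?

£23.59

LED flashlight £19.62: all other tangible goods → 4.25% → £0.83
Camping tent (2-person) £66.20: sporting goods → 7% → £4.63
Side table £98.24: household furniture → 8.5% → £8.35
Tennis racket £70.31: sporting goods → 7% → £4.92
Wall clock £50.86: all other tangible goods → 4.25% → £2.16
Yoga mat £36.72: sporting goods → 7% → £2.57
Greeting card £3.13: all other tangible goods → 4.25% → £0.13
Total tax = £0.83 + £4.63 + £8.35 + £4.92 + £2.16 + £2.57 + £0.13 = £23.59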